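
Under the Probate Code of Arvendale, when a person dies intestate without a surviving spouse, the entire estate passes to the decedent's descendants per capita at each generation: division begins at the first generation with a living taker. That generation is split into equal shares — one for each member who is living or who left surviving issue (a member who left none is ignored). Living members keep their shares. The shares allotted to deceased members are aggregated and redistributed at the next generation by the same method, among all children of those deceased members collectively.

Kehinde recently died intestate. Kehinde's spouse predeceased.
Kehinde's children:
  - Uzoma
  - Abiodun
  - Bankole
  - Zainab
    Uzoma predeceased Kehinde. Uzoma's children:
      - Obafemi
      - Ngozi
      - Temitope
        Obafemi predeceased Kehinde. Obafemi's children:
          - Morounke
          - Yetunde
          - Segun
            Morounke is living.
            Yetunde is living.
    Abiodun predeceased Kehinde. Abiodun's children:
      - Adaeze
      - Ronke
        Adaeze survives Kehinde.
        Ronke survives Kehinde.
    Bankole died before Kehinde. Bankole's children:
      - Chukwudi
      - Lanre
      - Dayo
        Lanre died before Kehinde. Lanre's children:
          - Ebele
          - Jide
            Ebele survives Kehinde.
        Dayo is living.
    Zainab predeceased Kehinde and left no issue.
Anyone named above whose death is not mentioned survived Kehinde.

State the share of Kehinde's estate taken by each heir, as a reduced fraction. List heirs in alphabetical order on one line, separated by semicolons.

Adaeze 1/8; Chukwudi 1/8; Dayo 1/8; Ebele 1/20; Jide 1/20; Morounke 1/20; Ngozi 1/8; Ronke 1/8; Segun 1/20; Temitope 1/8; Yetunde 1/20

There is no surviving spouse, so the entire estate passes to Kehinde's descendants per capita at each generation.
No one at generation 1 (Uzoma, Abiodun, Bankole) is living; moving to the next generation.
At generation 2 (Obafemi, Ngozi, Temitope, Adaeze, Ronke, Chukwudi, Lanre, Dayo) there are 8 shares of (1)/8 = 1/8 each.
Living: Ngozi, Temitope, Adaeze, Ronke, Chukwudi, and Dayo — each takes 1/8.
Deceased: Obafemi and Lanre. Their combined 1/4 is pooled and carried to generation 3.
At generation 3 (Morounke, Yetunde, Segun, Ebele, Jide) there are 5 shares of (1/4)/5 = 1/20 each.
Living: Morounke, Yetunde, Segun, Ebele, and Jide — each takes 1/20.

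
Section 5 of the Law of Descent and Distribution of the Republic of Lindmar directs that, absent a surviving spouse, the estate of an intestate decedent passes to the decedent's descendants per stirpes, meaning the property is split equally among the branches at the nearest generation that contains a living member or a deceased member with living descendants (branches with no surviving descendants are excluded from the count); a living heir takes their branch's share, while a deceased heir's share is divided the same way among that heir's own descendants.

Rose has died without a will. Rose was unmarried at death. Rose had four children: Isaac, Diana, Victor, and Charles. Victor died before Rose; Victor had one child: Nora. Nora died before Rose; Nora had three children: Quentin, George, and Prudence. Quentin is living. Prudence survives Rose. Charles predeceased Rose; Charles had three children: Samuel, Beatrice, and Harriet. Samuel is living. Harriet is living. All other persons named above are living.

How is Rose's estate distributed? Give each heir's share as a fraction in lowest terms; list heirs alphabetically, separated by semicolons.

There is no surviving spouse, so the entire estate passes to Rose's descendants per stirpes.
The estate is divided into 4 equal shares of 1/4 among Isaac, Diana, Victor, Charles.
Isaac is living and takes 1/4.
Diana is living and takes 1/4.
Victor predeceased; the 1/4 allotted to Victor's branch passes to Victor's issue by representation.
Nora's line is the sole branch at this level, so the full 1/4 passes to Nora's issue by representation.
The 1/4 is divided into 3 equal shares of 1/12 among Quentin, George, Prudence.
Quentin is living and takes 1/12.
George is living and takes 1/12.
Prudence is living and takes 1/12.
Charles predeceased; the 1/4 allotted to Charles's branch passes to Charles's issue by representation.
The 1/4 is divided into 3 equal shares of 1/12 among Samuel, Beatrice, Harriet.
Samuel is living and takes 1/12.
Beatrice is living and takes 1/12.
Harriet is living and takes 1/12.

Beatrice 1/12; Diana 1/4; George 1/12; Harriet 1/12; Isaac 1/4; Prudence 1/12; Quentin 1/12; Samuel 1/12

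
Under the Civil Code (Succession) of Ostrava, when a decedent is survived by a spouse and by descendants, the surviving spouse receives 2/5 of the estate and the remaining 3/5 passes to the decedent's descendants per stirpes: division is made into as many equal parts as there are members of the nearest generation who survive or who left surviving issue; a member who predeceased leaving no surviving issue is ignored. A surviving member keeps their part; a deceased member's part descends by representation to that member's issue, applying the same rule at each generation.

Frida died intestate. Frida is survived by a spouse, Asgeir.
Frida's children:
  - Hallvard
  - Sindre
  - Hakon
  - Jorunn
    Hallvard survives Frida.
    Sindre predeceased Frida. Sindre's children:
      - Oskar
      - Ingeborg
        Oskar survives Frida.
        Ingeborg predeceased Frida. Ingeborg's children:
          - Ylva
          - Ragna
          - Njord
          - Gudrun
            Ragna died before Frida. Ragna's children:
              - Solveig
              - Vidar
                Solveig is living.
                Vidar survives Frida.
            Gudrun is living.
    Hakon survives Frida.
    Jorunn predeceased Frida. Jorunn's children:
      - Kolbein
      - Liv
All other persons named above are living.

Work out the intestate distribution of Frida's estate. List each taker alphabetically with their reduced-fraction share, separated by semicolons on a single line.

Asgeir 2/5; Gudrun 3/160; Hakon 3/20; Hallvard 3/20; Kolbein 3/40; Liv 3/40; Njord 3/160; Oskar 3/40; Solveig 3/320; Vidar 3/320; Ylva 3/160

Asgeir, as surviving spouse, takes 2/5.
The remaining 3/5 passes to Frida's descendants per stirpes.
The 3/5 is divided into 4 equal shares of 3/20 among Hallvard, Sindre, Hakon, Jorunn.
Hallvard is living and takes 3/20.
Sindre predeceased; the 3/20 allotted to Sindre's branch passes to Sindre's issue by representation.
The 3/20 is divided into 2 equal shares of 3/40 among Oskar, Ingeborg.
Oskar is living and takes 3/40.
Ingeborg predeceased; the 3/40 allotted to Ingeborg's branch passes to Ingeborg's issue by representation.
The 3/40 is divided into 4 equal shares of 3/160 among Ylva, Ragna, Njord, Gudrun.
Ylva is living and takes 3/160.
Ragna predeceased; the 3/160 allotted to Ragna's branch passes to Ragna's issue by representation.
The 3/160 is divided into 2 equal shares of 3/320 among Solveig, Vidar.
Solveig is living and takes 3/320.
Vidar is living and takes 3/320.
Njord is living and takes 3/160.
Gudrun is living and takes 3/160.
Hakon is living and takes 3/20.
Jorunn predeceased; the 3/20 allotted to Jorunn's branch passes to Jorunn's issue by representation.
The 3/20 is divided into 2 equal shares of 3/40 among Kolbein, Liv.
Kolbein is living and takes 3/40.
Liv is living and takes 3/40.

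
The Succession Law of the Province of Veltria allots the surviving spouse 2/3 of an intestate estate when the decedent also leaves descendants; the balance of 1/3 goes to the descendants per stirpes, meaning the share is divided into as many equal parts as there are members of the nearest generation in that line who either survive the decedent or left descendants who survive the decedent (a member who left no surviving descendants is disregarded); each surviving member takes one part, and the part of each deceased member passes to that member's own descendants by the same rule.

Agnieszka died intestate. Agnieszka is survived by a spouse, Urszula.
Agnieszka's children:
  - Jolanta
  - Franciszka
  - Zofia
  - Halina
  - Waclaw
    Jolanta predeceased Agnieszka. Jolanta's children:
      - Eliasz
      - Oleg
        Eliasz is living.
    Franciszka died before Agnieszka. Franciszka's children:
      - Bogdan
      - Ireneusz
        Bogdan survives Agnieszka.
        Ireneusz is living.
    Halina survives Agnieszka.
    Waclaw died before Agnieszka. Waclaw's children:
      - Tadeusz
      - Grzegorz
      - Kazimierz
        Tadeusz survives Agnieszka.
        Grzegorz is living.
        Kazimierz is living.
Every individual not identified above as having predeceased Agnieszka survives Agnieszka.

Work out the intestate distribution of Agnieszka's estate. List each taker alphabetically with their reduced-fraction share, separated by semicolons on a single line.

Urszula, as surviving spouse, takes 2/3.
The remaining 1/3 passes to Agnieszka's descendants per stirpes.
The 1/3 is divided into 5 equal shares of 1/15 among Jolanta, Franciszka, Zofia, Halina, Waclaw.
Jolanta predeceased; the 1/15 allotted to Jolanta's branch passes to Jolanta's issue by representation.
The 1/15 is divided into 2 equal shares of 1/30 among Eliasz, Oleg.
Eliasz is living and takes 1/30.
Oleg is living and takes 1/30.
Franciszka predeceased; the 1/15 allotted to Franciszka's branch passes to Franciszka's issue by representation.
The 1/15 is divided into 2 equal shares of 1/30 among Bogdan, Ireneusz.
Bogdan is living and takes 1/30.
Ireneusz is living and takes 1/30.
Zofia is living and takes 1/15.
Halina is living and takes 1/15.
Waclaw predeceased; the 1/15 allotted to Waclaw's branch passes to Waclaw's issue by representation.
The 1/15 is divided into 3 equal shares of 1/45 among Tadeusz, Grzegorz, Kazimierz.
Tadeusz is living and takes 1/45.
Grzegorz is living and takes 1/45.
Kazimierz is living and takes 1/45.

Bogdan 1/30; Eliasz 1/30; Grzegorz 1/45; Halina 1/15; Ireneusz 1/30; Kazimierz 1/45; Oleg 1/30; Tadeusz 1/45; Urszula 2/3; Zofia 1/15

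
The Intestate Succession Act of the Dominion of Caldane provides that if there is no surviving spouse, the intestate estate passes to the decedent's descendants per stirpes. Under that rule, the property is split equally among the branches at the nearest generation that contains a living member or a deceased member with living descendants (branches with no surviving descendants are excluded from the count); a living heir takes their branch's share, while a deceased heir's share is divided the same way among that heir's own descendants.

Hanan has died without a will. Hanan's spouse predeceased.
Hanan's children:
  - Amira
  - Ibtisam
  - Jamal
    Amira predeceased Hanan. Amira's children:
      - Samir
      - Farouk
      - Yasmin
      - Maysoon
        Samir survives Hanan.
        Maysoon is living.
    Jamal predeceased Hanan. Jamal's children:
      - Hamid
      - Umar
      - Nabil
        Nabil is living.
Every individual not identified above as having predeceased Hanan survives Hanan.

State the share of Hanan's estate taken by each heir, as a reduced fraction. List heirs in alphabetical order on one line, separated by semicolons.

Farouk 1/12; Hamid 1/9; Ibtisam 1/3; Maysoon 1/12; Nabil 1/9; Samir 1/12; Umar 1/9; Yasmin 1/12

There is no surviving spouse, so the entire estate passes to Hanan's descendants per stirpes.
The estate is divided into 3 equal shares of 1/3 among Amira, Ibtisam, Jamal.
Amira predeceased; the 1/3 allotted to Amira's branch passes to Amira's issue by representation.
The 1/3 is divided into 4 equal shares of 1/12 among Samir, Farouk, Yasmin, Maysoon.
Samir is living and takes 1/12.
Farouk is living and takes 1/12.
Yasmin is living and takes 1/12.
Maysoon is living and takes 1/12.
Ibtisam is living and takes 1/3.
Jamal predeceased; the 1/3 allotted to Jamal's branch passes to Jamal's issue by representation.
The 1/3 is divided into 3 equal shares of 1/9 among Hamid, Umar, Nabil.
Hamid is living and takes 1/9.
Umar is living and takes 1/9.
Nabil is living and takes 1/9.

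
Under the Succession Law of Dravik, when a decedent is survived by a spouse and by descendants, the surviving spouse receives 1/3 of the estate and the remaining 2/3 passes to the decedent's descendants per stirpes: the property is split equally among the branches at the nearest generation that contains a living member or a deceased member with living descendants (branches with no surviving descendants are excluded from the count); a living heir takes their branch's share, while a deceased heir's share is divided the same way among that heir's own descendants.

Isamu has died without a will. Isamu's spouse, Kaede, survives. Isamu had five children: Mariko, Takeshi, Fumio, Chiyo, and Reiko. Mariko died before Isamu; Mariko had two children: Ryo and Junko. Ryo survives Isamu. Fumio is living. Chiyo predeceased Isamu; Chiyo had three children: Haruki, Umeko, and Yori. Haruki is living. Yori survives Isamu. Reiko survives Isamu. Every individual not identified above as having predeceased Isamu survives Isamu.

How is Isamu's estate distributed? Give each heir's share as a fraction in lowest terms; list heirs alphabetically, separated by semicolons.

Fumio 2/15; Haruki 2/45; Junko 1/15; Kaede 1/3; Reiko 2/15; Ryo 1/15; Takeshi 2/15; Umeko 2/45; Yori 2/45

Kaede, as surviving spouse, takes 1/3.
The remaining 2/3 passes to Isamu's descendants per stirpes.
The 2/3 is divided into 5 equal shares of 2/15 among Mariko, Takeshi, Fumio, Chiyo, Reiko.
Mariko predeceased; the 2/15 allotted to Mariko's branch passes to Mariko's issue by representation.
The 2/15 is divided into 2 equal shares of 1/15 among Ryo, Junko.
Ryo is living and takes 1/15.
Junko is living and takes 1/15.
Takeshi is living and takes 2/15.
Fumio is living and takes 2/15.
Chiyo predeceased; the 2/15 allotted to Chiyo's branch passes to Chiyo's issue by representation.
The 2/15 is divided into 3 equal shares of 2/45 among Haruki, Umeko, Yori.
Haruki is living and takes 2/45.
Umeko is living and takes 2/45.
Yori is living and takes 2/45.
Reiko is living and takes 2/15.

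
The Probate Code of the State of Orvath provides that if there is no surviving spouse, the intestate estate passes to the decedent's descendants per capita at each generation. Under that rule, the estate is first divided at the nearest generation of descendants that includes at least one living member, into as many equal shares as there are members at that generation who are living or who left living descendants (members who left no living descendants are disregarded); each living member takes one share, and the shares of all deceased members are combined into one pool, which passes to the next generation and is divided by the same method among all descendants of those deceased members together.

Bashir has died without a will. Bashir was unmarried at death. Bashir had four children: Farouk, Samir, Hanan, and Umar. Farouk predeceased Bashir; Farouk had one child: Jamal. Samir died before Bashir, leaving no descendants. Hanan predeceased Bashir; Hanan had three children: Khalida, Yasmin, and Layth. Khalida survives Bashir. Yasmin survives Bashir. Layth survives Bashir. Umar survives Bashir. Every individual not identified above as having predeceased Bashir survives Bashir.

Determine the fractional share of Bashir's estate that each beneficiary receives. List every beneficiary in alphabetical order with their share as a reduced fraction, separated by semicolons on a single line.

Jamal 1/6; Khalida 1/6; Layth 1/6; Umar 1/3; Yasmin 1/6

There is no surviving spouse, so the entire estate passes to Bashir's descendants per capita at each generation.
At generation 1 (Farouk, Hanan, Umar) there are 3 shares of (1)/3 = 1/3 each.
Living: Umar — each takes 1/3.
Deceased: Farouk and Hanan. Their combined 2/3 is pooled and carried to generation 2.
At generation 2 (Jamal, Khalida, Yasmin, Layth) there are 4 shares of (2/3)/4 = 1/6 each.
Living: Jamal, Khalida, Yasmin, and Layth — each takes 1/6.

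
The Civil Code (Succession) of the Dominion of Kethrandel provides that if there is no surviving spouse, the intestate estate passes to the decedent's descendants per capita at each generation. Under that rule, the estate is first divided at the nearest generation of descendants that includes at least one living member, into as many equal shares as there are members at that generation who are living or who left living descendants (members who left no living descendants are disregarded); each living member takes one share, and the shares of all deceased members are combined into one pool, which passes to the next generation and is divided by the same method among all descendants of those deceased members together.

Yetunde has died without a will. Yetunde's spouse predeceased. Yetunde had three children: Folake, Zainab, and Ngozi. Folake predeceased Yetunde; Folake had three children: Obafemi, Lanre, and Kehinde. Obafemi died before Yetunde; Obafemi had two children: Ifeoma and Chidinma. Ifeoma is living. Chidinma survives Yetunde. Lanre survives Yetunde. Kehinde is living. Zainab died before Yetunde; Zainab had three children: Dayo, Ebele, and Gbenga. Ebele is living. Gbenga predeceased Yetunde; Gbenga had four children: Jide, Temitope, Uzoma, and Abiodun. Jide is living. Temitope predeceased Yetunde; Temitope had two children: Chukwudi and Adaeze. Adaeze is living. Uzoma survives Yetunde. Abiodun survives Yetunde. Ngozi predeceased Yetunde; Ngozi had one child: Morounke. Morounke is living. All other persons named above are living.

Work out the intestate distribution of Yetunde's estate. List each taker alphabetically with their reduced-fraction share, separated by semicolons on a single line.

There is no surviving spouse, so the entire estate passes to Yetunde's descendants per capita at each generation.
No one at generation 1 (Folake, Zainab, Ngozi) is living; moving to the next generation.
At generation 2 (Obafemi, Lanre, Kehinde, Dayo, Ebele, Gbenga, Morounke) there are 7 shares of (1)/7 = 1/7 each.
Living: Lanre, Kehinde, Dayo, Ebele, and Morounke — each takes 1/7.
Deceased: Obafemi and Gbenga. Their combined 2/7 is pooled and carried to generation 3.
At generation 3 (Ifeoma, Chidinma, Jide, Temitope, Uzoma, Abiodun) there are 6 shares of (2/7)/6 = 1/21 each.
Living: Ifeoma, Chidinma, Jide, Uzoma, and Abiodun — each takes 1/21.
Deceased: Temitope. That 1/21 share is carried to generation 4.
At generation 4 (Chukwudi, Adaeze) there are 2 shares of (1/21)/2 = 1/42 each.
Living: Chukwudi and Adaeze — each takes 1/42.

Abiodun 1/21; Adaeze 1/42; Chidinma 1/21; Chukwudi 1/42; Dayo 1/7; Ebele 1/7; Ifeoma 1/21; Jide 1/21; Kehinde 1/7; Lanre 1/7; Morounke 1/7; Uzoma 1/21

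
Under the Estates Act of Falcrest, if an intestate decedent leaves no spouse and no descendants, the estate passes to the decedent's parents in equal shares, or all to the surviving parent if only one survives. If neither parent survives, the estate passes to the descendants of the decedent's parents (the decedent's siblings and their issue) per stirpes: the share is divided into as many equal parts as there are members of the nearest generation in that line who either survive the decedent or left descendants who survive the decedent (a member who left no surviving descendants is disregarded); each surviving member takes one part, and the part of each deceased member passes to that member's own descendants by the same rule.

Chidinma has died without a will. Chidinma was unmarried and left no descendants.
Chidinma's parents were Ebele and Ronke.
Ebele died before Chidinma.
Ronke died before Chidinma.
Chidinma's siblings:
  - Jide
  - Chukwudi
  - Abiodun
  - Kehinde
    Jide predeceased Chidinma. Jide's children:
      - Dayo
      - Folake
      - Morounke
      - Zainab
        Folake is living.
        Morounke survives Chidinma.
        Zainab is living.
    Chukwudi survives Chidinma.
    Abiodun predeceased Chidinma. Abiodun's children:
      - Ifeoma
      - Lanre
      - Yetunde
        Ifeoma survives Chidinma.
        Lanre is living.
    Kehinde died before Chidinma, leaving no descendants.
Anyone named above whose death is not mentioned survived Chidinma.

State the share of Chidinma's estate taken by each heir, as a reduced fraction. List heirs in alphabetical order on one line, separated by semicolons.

Chukwudi 1/3; Dayo 1/12; Folake 1/12; Ifeoma 1/9; Lanre 1/9; Morounke 1/12; Yetunde 1/9; Zainab 1/12

Neither parent survives and there are no descendants, so the estate passes to Chidinma's siblings and their issue per stirpes.
Kehinde left no surviving issue, so that branch lapses and is disregarded.
The estate is divided into 3 equal shares of 1/3 among Jide, Chukwudi, Abiodun.
Jide predeceased; the 1/3 allotted to Jide's branch passes to Jide's issue by representation.
The 1/3 is divided into 4 equal shares of 1/12 among Dayo, Folake, Morounke, Zainab.
Dayo is living and takes 1/12.
Folake is living and takes 1/12.
Morounke is living and takes 1/12.
Zainab is living and takes 1/12.
Chukwudi is living and takes 1/3.
Abiodun predeceased; the 1/3 allotted to Abiodun's branch passes to Abiodun's issue by representation.
The 1/3 is divided into 3 equal shares of 1/9 among Ifeoma, Lanre, Yetunde.
Ifeoma is living and takes 1/9.
Lanre is living and takes 1/9.
Yetunde is living and takes 1/9.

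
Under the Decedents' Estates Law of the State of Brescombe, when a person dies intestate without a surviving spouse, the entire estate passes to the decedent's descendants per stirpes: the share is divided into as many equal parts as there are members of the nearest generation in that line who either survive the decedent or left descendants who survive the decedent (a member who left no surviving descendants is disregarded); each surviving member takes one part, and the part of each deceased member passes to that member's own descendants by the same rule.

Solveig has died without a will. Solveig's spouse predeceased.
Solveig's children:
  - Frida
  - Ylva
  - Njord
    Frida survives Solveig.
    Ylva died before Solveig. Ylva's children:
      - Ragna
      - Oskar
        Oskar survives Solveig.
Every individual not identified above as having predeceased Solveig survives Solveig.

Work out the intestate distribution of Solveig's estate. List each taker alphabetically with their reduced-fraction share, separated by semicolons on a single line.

There is no surviving spouse, so the entire estate passes to Solveig's descendants per stirpes.
The estate is divided into 3 equal shares of 1/3 among Frida, Ylva, Njord.
Frida is living and takes 1/3.
Ylva predeceased; the 1/3 allotted to Ylva's branch passes to Ylva's issue by representation.
The 1/3 is divided into 2 equal shares of 1/6 among Ragna, Oskar.
Ragna is living and takes 1/6.
Oskar is living and takes 1/6.
Njord is living and takes 1/3.

Frida 1/3; Njord 1/3; Oskar 1/6; Ragna 1/6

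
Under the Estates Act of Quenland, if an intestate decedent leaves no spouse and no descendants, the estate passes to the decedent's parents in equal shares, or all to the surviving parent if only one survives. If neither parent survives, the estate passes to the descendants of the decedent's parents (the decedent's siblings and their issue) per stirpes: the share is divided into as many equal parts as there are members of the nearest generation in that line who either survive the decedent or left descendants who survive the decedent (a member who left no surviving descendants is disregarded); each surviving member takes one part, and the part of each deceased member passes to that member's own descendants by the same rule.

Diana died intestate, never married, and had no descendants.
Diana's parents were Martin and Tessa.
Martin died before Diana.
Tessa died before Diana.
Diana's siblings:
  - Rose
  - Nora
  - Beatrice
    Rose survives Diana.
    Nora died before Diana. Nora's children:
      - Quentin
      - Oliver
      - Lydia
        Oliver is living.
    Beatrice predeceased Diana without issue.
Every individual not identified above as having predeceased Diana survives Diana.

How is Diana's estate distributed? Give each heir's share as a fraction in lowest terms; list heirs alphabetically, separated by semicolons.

Neither parent survives and there are no descendants, so the estate passes to Diana's siblings and their issue per stirpes.
Beatrice left no surviving issue, so that branch lapses and is disregarded.
The estate is divided into 2 equal shares of 1/2 among Rose, Nora.
Rose is living and takes 1/2.
Nora predeceased; the 1/2 allotted to Nora's branch passes to Nora's issue by representation.
The 1/2 is divided into 3 equal shares of 1/6 among Quentin, Oliver, Lydia.
Quentin is living and takes 1/6.
Oliver is living and takes 1/6.
Lydia is living and takes 1/6.

Lydia 1/6; Oliver 1/6; Quentin 1/6; Rose 1/2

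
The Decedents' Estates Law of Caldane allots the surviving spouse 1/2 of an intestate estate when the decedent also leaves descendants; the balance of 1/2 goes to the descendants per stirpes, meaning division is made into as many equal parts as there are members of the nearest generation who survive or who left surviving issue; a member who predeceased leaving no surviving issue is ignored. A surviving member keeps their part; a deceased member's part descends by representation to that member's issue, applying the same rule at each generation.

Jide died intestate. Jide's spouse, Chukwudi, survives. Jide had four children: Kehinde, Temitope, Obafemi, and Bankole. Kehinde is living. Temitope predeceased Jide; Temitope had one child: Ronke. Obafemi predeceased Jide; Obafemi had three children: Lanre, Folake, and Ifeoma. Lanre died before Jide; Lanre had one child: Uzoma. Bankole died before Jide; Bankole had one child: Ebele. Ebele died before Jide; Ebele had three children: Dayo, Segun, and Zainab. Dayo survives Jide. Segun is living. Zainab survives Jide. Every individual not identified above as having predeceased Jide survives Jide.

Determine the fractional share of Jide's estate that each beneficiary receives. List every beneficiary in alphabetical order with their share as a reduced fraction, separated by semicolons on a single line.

Chukwudi, as surviving spouse, takes 1/2.
The remaining 1/2 passes to Jide's descendants per stirpes.
The 1/2 is divided into 4 equal shares of 1/8 among Kehinde, Temitope, Obafemi, Bankole.
Kehinde is living and takes 1/8.
Temitope predeceased; the 1/8 allotted to Temitope's branch passes to Temitope's issue by representation.
Ronke is the sole taker at this level and receives the full 1/8.
Obafemi predeceased; the 1/8 allotted to Obafemi's branch passes to Obafemi's issue by representation.
The 1/8 is divided into 3 equal shares of 1/24 among Lanre, Folake, Ifeoma.
Lanre predeceased; the 1/24 allotted to Lanre's branch passes to Lanre's issue by representation.
Uzoma is the sole taker at this level and receives the full 1/24.
Folake is living and takes 1/24.
Ifeoma is living and takes 1/24.
Bankole predeceased; the 1/8 allotted to Bankole's branch passes to Bankole's issue by representation.
Ebele's line is the sole branch at this level, so the full 1/8 passes to Ebele's issue by representation.
The 1/8 is divided into 3 equal shares of 1/24 among Dayo, Segun, Zainab.
Dayo is living and takes 1/24.
Segun is living and takes 1/24.
Zainab is living and takes 1/24.

Chukwudi 1/2; Dayo 1/24; Folake 1/24; Ifeoma 1/24; Kehinde 1/8; Ronke 1/8; Segun 1/24; Uzoma 1/24; Zainab 1/24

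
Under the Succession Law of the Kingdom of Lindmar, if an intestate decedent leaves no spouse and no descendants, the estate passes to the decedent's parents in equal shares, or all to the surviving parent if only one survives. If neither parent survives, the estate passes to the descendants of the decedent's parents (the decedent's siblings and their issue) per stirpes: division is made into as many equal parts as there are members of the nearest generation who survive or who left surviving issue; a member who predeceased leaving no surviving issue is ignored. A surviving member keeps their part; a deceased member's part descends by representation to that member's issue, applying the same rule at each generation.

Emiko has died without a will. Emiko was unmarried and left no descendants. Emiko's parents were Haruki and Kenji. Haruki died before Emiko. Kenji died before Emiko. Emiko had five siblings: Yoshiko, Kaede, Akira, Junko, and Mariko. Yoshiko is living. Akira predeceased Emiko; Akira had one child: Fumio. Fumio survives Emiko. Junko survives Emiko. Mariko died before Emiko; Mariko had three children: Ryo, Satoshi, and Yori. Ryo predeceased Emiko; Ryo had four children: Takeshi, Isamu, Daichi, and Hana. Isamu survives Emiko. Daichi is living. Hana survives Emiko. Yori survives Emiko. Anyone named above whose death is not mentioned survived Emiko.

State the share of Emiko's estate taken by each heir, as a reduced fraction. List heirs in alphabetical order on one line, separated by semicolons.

Daichi 1/60; Fumio 1/5; Hana 1/60; Isamu 1/60; Junko 1/5; Kaede 1/5; Satoshi 1/15; Takeshi 1/60; Yori 1/15; Yoshiko 1/5

Neither parent survives and there are no descendants, so the estate passes to Emiko's siblings and their issue per stirpes.
The estate is divided into 5 equal shares of 1/5 among Yoshiko, Kaede, Akira, Junko, Mariko.
Yoshiko is living and takes 1/5.
Kaede is living and takes 1/5.
Akira predeceased; the 1/5 allotted to Akira's branch passes to Akira's issue by representation.
Fumio is the sole taker at this level and receives the full 1/5.
Junko is living and takes 1/5.
Mariko predeceased; the 1/5 allotted to Mariko's branch passes to Mariko's issue by representation.
The 1/5 is divided into 3 equal shares of 1/15 among Ryo, Satoshi, Yori.
Ryo predeceased; the 1/15 allotted to Ryo's branch passes to Ryo's issue by representation.
The 1/15 is divided into 4 equal shares of 1/60 among Takeshi, Isamu, Daichi, Hana.
Takeshi is living and takes 1/60.
Isamu is living and takes 1/60.
Daichi is living and takes 1/60.
Hana is living and takes 1/60.
Satoshi is living and takes 1/15.
Yori is living and takes 1/15.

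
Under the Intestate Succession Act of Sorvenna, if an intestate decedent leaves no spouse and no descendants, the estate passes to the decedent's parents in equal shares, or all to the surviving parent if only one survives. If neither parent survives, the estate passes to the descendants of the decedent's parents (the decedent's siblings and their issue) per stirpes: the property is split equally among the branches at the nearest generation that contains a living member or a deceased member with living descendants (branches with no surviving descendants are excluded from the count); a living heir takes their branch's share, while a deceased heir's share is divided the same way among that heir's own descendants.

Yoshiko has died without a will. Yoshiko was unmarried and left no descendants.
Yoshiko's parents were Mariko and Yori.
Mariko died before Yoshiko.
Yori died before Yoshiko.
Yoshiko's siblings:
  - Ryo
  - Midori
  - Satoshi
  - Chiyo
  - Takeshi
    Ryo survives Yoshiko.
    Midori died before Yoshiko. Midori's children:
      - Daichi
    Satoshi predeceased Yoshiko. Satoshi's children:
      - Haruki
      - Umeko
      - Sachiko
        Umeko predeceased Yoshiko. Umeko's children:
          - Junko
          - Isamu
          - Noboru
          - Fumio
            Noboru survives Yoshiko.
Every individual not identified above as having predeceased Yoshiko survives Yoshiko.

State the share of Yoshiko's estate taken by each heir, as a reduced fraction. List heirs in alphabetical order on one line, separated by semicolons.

Chiyo 1/5; Daichi 1/5; Fumio 1/60; Haruki 1/15; Isamu 1/60; Junko 1/60; Noboru 1/60; Ryo 1/5; Sachiko 1/15; Takeshi 1/5

Neither parent survives and there are no descendants, so the estate passes to Yoshiko's siblings and their issue per stirpes.
The estate is divided into 5 equal shares of 1/5 among Ryo, Midori, Satoshi, Chiyo, Takeshi.
Ryo is living and takes 1/5.
Midori predeceased; the 1/5 allotted to Midori's branch passes to Midori's issue by representation.
Daichi is the sole taker at this level and receives the full 1/5.
Satoshi predeceased; the 1/5 allotted to Satoshi's branch passes to Satoshi's issue by representation.
The 1/5 is divided into 3 equal shares of 1/15 among Haruki, Umeko, Sachiko.
Haruki is living and takes 1/15.
Umeko predeceased; the 1/15 allotted to Umeko's branch passes to Umeko's issue by representation.
The 1/15 is divided into 4 equal shares of 1/60 among Junko, Isamu, Noboru, Fumio.
Junko is living and takes 1/60.
Isamu is living and takes 1/60.
Noboru is living and takes 1/60.
Fumio is living and takes 1/60.
Sachiko is living and takes 1/15.
Chiyo is living and takes 1/5.
Takeshi is living and takes 1/5.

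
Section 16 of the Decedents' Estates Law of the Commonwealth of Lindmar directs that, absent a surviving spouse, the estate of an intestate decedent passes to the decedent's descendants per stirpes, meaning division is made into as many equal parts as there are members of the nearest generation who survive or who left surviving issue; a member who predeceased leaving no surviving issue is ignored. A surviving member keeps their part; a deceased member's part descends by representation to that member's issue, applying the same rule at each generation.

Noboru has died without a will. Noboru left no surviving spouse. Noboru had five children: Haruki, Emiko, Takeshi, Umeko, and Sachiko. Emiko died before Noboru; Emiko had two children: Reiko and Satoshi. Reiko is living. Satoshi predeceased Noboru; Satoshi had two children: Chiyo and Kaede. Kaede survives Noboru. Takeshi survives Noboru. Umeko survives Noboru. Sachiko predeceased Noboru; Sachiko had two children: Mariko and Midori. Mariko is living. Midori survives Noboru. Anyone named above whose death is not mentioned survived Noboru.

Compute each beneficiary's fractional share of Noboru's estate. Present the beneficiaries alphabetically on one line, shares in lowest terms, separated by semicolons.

There is no surviving spouse, so the entire estate passes to Noboru's descendants per stirpes.
The estate is divided into 5 equal shares of 1/5 among Haruki, Emiko, Takeshi, Umeko, Sachiko.
Haruki is living and takes 1/5.
Emiko predeceased; the 1/5 allotted to Emiko's branch passes to Emiko's issue by representation.
The 1/5 is divided into 2 equal shares of 1/10 among Reiko, Satoshi.
Reiko is living and takes 1/10.
Satoshi predeceased; the 1/10 allotted to Satoshi's branch passes to Satoshi's issue by representation.
The 1/10 is divided into 2 equal shares of 1/20 among Chiyo, Kaede.
Chiyo is living and takes 1/20.
Kaede is living and takes 1/20.
Takeshi is living and takes 1/5.
Umeko is living and takes 1/5.
Sachiko predeceased; the 1/5 allotted to Sachiko's branch passes to Sachiko's issue by representation.
The 1/5 is divided into 2 equal shares of 1/10 among Mariko, Midori.
Mariko is living and takes 1/10.
Midori is living and takes 1/10.

Chiyo 1/20; Haruki 1/5; Kaede 1/20; Mariko 1/10; Midori 1/10; Reiko 1/10; Takeshi 1/5; Umeko 1/5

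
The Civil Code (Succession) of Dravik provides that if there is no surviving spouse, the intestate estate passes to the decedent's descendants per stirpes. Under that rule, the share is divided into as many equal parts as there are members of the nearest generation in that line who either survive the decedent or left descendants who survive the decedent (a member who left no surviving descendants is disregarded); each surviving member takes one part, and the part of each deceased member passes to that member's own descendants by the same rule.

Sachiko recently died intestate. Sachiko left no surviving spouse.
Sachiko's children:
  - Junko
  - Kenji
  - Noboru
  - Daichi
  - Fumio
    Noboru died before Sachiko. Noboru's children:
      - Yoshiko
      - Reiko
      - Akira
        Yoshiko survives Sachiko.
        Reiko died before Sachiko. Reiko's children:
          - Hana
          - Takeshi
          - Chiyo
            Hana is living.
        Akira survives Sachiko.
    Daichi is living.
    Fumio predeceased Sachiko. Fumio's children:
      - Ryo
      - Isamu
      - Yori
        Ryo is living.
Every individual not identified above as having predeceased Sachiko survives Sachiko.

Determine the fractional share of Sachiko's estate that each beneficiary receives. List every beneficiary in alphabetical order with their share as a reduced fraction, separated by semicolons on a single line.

There is no surviving spouse, so the entire estate passes to Sachiko's descendants per stirpes.
The estate is divided into 5 equal shares of 1/5 among Junko, Kenji, Noboru, Daichi, Fumio.
Junko is living and takes 1/5.
Kenji is living and takes 1/5.
Noboru predeceased; the 1/5 allotted to Noboru's branch passes to Noboru's issue by representation.
The 1/5 is divided into 3 equal shares of 1/15 among Yoshiko, Reiko, Akira.
Yoshiko is living and takes 1/15.
Reiko predeceased; the 1/15 allotted to Reiko's branch passes to Reiko's issue by representation.
The 1/15 is divided into 3 equal shares of 1/45 among Hana, Takeshi, Chiyo.
Hana is living and takes 1/45.
Takeshi is living and takes 1/45.
Chiyo is living and takes 1/45.
Akira is living and takes 1/15.
Daichi is living and takes 1/5.
Fumio predeceased; the 1/5 allotted to Fumio's branch passes to Fumio's issue by representation.
The 1/5 is divided into 3 equal shares of 1/15 among Ryo, Isamu, Yori.
Ryo is living and takes 1/15.
Isamu is living and takes 1/15.
Yori is living and takes 1/15.

Akira 1/15; Chiyo 1/45; Daichi 1/5; Hana 1/45; Isamu 1/15; Junko 1/5; Kenji 1/5; Ryo 1/15; Takeshi 1/45; Yori 1/15; Yoshiko 1/15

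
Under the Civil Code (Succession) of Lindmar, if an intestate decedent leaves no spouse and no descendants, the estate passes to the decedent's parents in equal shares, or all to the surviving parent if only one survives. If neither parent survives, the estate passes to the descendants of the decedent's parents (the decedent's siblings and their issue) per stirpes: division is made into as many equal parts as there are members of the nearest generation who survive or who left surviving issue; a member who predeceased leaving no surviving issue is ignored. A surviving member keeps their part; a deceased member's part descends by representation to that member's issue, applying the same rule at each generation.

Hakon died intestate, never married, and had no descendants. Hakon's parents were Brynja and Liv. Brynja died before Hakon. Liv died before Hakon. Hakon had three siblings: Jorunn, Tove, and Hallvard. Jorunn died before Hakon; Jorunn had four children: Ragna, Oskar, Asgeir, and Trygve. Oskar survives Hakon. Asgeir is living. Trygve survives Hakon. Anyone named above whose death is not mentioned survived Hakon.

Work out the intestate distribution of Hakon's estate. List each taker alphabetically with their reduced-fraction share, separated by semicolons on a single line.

Neither parent survives and there are no descendants, so the estate passes to Hakon's siblings and their issue per stirpes.
The estate is divided into 3 equal shares of 1/3 among Jorunn, Tove, Hallvard.
Jorunn predeceased; the 1/3 allotted to Jorunn's branch passes to Jorunn's issue by representation.
The 1/3 is divided into 4 equal shares of 1/12 among Ragna, Oskar, Asgeir, Trygve.
Ragna is living and takes 1/12.
Oskar is living and takes 1/12.
Asgeir is living and takes 1/12.
Trygve is living and takes 1/12.
Tove is living and takes 1/3.
Hallvard is living and takes 1/3.

Asgeir 1/12; Hallvard 1/3; Oskar 1/12; Ragna 1/12; Tove 1/3; Trygve 1/12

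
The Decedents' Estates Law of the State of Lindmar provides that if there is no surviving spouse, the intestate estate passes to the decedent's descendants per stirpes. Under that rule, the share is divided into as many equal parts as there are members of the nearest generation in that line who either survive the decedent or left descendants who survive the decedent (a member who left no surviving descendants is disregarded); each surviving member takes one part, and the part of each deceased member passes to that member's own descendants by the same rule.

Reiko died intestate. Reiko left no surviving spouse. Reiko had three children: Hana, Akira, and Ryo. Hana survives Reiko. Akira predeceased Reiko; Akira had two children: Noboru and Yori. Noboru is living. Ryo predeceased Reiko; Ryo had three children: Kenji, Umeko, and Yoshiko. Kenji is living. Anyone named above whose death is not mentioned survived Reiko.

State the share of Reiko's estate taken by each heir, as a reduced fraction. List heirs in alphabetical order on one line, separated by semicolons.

There is no surviving spouse, so the entire estate passes to Reiko's descendants per stirpes.
The estate is divided into 3 equal shares of 1/3 among Hana, Akira, Ryo.
Hana is living and takes 1/3.
Akira predeceased; the 1/3 allotted to Akira's branch passes to Akira's issue by representation.
The 1/3 is divided into 2 equal shares of 1/6 among Noboru, Yori.
Noboru is living and takes 1/6.
Yori is living and takes 1/6.
Ryo predeceased; the 1/3 allotted to Ryo's branch passes to Ryo's issue by representation.
The 1/3 is divided into 3 equal shares of 1/9 among Kenji, Umeko, Yoshiko.
Kenji is living and takes 1/9.
Umeko is living and takes 1/9.
Yoshiko is living and takes 1/9.

Hana 1/3; Kenji 1/9; Noboru 1/6; Umeko 1/9; Yori 1/6; Yoshiko 1/9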